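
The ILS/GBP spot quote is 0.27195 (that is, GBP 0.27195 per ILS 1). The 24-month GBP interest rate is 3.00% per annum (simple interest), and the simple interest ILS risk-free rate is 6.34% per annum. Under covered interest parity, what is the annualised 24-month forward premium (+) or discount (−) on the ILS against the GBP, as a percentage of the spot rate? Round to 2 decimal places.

-2.96%

T = 2 years.
No-arbitrage forward: 0.27195 × 1.060000 / 1.126800 = 0.25582801 GBP/ILS.
Annualised premium = (F − S)/S × (1/T) = (0.25582801 − 0.27195)/0.27195 ÷ 2 = -2.96%.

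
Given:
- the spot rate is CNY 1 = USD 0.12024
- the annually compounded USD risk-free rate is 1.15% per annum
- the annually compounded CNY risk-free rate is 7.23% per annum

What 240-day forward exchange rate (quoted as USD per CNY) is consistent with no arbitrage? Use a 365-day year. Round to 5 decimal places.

0.11571

T = 240/365 years.
USD growth factor: (1 + 0.0115)^(240/365) = 1.0075468.
CNY growth factor: (1 + 0.0723)^(240/365) = 1.0469695.
Forward (USD per CNY) = 0.12024 × 1.0075468 / 1.0469695 = 0.1157125.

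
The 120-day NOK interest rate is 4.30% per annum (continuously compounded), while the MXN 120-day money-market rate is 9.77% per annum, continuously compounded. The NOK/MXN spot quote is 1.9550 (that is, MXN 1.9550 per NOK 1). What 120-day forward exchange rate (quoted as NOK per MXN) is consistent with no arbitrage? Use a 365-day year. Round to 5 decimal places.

0.50239

T = 120/365 years.
Growth of 1 MXN over T: e^(0.0977×120/365) = 1.032642.
NOK growth factor: e^(0.0430×120/365) = 1.0142374.
CIP: F = S · (grow MXN)/(grow NOK) = 1.955 × 1.032642/1.0142374 = 1.990476 MXN per NOK.
Quoted the other way: 1/1.990476 = 0.50239 NOK per MXN.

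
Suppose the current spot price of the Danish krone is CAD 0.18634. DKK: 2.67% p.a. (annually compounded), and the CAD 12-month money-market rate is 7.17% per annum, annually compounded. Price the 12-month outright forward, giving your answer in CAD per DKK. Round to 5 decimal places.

T = 1 year.
Growth of 1 CAD over T: (1 + 0.0717)^1 = 1.071700.
DKK growth factor: (1 + 0.0267)^1 = 1.026700.
Forward (CAD per DKK) = 0.18634 × 1.071700 / 1.026700 = 0.1945072.

0.19451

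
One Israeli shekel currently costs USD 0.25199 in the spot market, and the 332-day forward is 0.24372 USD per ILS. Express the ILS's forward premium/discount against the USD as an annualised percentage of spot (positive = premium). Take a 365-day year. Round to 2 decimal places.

T = 332/365 years.
ILS trades forward at -3.28188% vs spot over the period.
×(1/T) gives -3.61% p.a.

-3.61%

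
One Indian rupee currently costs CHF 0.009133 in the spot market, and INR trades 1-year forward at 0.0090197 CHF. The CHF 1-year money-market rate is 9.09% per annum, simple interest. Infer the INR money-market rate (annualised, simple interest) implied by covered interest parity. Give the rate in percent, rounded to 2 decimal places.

T = 1 year.
By CIP, F/S equals the CHF-to-INR growth ratio: 0.0090197/0.009133 = 0.9875944.
CHF growth factor: 1 + 0.0909×1 = 1.090900.
That pins the INR growth at 1.1046033.
r = (1.1046033 − 1)/1 = 0.104603 → 10.46%.

10.46%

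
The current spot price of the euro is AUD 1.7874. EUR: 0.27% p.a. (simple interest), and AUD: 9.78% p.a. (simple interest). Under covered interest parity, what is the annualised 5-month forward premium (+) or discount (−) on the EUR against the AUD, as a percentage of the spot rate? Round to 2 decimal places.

T = 5/12 years.
F = S · g_AUD/g_EUR = 1.7874 × 1.040750/1.001125 = 1.8581461.
(F − S)/S ÷ T = (1.8581461 − 1.7874)/1.7874/(5/12) = 0.094993 → 9.50%.

+9.50%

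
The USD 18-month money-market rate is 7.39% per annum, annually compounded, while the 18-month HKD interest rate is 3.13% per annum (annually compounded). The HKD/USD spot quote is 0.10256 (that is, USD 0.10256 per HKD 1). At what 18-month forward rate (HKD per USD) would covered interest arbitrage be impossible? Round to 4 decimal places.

T = 18/12 years.
USD accumulates by (1 + 0.0739)^(18/12) = 1.1128734.
Growth of 1 HKD over T: (1 + 0.0313)^(18/12) = 1.0473155.
CIP: F = S · (grow USD)/(grow HKD) = 0.10256 × 1.1128734/1.0473155 = 0.1089799 USD per HKD.
Invert for HKD per USD: 1 / 0.1089799 = 9.1760.

9.1760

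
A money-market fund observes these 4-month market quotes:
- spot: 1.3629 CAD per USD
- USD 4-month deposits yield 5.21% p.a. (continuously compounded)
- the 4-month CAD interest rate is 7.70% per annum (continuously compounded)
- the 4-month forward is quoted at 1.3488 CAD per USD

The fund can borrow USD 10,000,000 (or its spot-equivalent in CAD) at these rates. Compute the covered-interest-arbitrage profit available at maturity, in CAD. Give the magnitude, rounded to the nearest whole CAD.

T = 4/12 years.
Route A — deposit USD, sell forward: 10,000,000 × 1.017518344 × 1.3488 = CAD 13,724,287.42.
Route B — convert at spot, deposit CAD: 10,000,000 × 1.3629 × 1.0259988918 = CAD 13,983,338.90.
The quoted forward undervalues USD, so borrow USD, convert to CAD at spot, deposit the CAD at 7.70%, and buy USD forward at 1.3488 to cover the loan.
Profit = 13,983,338.90 − 13,724,287.42 = CAD 259,051.

CAD 259,051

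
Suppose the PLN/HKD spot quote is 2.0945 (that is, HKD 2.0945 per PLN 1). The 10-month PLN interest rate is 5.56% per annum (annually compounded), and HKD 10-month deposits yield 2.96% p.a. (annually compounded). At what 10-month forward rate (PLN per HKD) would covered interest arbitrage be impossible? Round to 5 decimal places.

0.48747

T = 10/12 years.
Growth of 1 HKD over T: (1 + 0.0296)^(10/12) = 1.0246065.
Growth of 1 PLN over T: (1 + 0.0556)^(10/12) = 1.0461232.
So F = 2.0945 × 1.0246065 / 1.0461232 = 2.051420 (HKD/PLN).
Quoted the other way: 1/2.051420 = 0.48747 PLN per HKD.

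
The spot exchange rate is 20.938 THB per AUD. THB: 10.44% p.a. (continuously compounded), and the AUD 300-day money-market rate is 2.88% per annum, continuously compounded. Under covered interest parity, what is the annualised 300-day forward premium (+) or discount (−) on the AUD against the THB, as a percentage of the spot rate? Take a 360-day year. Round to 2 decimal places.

+7.80%

T = 300/360 years.
F = S · g_THB/g_AUD = 20.938 × 1.0908967/1.0242903 = 22.299533.
Annualised premium = (F − S)/S × (1/T) = (22.299533 − 20.938)/20.938 ÷ (300/360) = 7.80%.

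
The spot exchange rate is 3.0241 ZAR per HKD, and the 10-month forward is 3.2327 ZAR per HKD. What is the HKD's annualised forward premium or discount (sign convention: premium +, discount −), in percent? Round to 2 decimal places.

+8.28%

T = 10/12 years.
(F − S)/S = (3.2327 − 3.0241)/3.0241 = 0.0689792.
×(1/T) gives 8.28% p.a.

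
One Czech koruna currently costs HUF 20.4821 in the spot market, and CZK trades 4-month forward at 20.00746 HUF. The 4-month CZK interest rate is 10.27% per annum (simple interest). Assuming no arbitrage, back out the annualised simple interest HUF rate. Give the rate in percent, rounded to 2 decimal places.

T = 4/12 years.
CIP gives F = S · g_HUF/g_CZK, so g_HUF/g_CZK = 20.00746/20.4821 = 0.9768266.
The CZK side grows by 1 + 0.1027×4/12 = 1.0342333.
That pins the HUF growth at 1.0102666.
r = (1.0102666 − 1)/(4/12) = 0.030800 → 3.08%.

3.08%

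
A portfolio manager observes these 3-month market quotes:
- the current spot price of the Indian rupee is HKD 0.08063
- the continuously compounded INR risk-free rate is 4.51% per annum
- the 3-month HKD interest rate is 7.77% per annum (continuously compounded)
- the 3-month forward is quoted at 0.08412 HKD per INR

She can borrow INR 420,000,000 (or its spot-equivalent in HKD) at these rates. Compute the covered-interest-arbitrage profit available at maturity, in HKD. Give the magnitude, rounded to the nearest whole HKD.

HKD 1,202,154

T = 3/12 years.
Keep in INR, deliver into the forward: 420,000,000·1.0113388024·0.08412 = HKD 35,731,004.42.
Swap to HKD now, deposit: 420,000,000·0.08063·1.0196148929 = HKD 34,528,850.50.
The quoted forward overvalues INR, so borrow HKD, buy INR at spot, deposit the INR at 4.51%, and sell the proceeds forward at 0.08412.
The gap between the two covered legs is HKD 1,202,154.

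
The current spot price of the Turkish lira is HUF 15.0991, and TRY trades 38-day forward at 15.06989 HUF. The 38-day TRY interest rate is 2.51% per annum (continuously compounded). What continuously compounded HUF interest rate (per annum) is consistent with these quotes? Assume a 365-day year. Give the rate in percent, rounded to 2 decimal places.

T = 38/365 years.
By CIP, F/S equals the HUF-to-TRY growth ratio: 15.06989/15.0991 = 0.9980654.
The TRY side grows by e^(0.0251×38/365) = 1.0026166.
That pins the HUF growth at 1.0006769.
r = ln(1.0006769)/(38/365) = 0.006500 → 0.65%.

0.65%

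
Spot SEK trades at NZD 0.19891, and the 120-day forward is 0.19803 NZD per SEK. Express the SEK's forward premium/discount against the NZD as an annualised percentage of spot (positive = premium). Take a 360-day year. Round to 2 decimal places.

-1.33%

T = 120/360 years.
Period premium: (0.19803 − 0.19891)/0.19891 = -0.0044241.
Per annum: -0.0044241 / (120/360) = -0.013272 = -1.33%.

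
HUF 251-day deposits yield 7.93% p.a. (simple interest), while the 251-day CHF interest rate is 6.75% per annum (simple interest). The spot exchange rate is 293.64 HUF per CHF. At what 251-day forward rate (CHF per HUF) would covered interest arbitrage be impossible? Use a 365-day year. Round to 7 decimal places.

0.0033793

T = 251/365 years.
HUF accumulates by 1 + 0.0793×251/365 = 1.0545323.
Growth of 1 CHF over T: 1 + 0.0675×251/365 = 1.0464178.
So F = 293.64 × 1.0545323 / 1.0464178 = 295.9170 (HUF/CHF).
Quoted the other way: 1/295.9170 = 0.0033793 CHF per HUF.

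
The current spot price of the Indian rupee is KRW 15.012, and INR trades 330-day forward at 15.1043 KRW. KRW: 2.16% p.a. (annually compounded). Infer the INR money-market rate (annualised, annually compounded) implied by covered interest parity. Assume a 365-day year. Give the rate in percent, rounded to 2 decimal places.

T = 330/365 years.
CIP gives F = S · g_KRW/g_INR, so g_KRW/g_INR = 15.1043/15.012 = 1.0061484.
The KRW side grows by (1 + 0.0216)^(330/365) = 1.0195087.
That pins the INR growth at 1.0132787.
r = 1.0132787^(365/330) − 1 = 0.014697 → 1.47%.

1.47%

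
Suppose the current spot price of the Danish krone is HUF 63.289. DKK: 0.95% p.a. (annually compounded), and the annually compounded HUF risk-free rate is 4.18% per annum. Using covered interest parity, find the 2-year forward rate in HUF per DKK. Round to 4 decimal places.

T = 2 years.
HUF growth factor: (1 + 0.0418)^2 = 1.08534724.
Growth of 1 DKK over T: (1 + 0.0095)^2 = 1.01909025.
Forward (HUF per DKK) = 63.289 × 1.08534724 / 1.01909025 = 67.403786.

67.4038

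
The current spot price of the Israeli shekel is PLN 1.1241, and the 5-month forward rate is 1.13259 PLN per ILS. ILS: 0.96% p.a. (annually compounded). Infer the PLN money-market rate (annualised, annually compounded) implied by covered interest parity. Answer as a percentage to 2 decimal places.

2.80%

T = 5/12 years.
F/S = 1.13259/1.1241 = 1.0075527 = (growth of PLN) / (growth of ILS).
The ILS side grows by (1 + 0.0096)^(5/12) = 1.0039889.
That pins the PLN growth at 1.0115717.
r = 1.0115717^(12/5) − 1 = 0.027997 → 2.80%.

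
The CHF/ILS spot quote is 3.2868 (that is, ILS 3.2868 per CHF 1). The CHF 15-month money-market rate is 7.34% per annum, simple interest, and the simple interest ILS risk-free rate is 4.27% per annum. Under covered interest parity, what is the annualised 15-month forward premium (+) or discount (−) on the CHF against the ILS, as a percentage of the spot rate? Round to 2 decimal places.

-2.81%

T = 15/12 years.
CIP forward (ILS per CHF) = 3.2868 × 1.053375/1.091750 = 3.1712690.
Annualised premium = (F − S)/S × (1/T) = (3.1712690 − 3.2868)/3.2868 ÷ (15/12) = -2.81%.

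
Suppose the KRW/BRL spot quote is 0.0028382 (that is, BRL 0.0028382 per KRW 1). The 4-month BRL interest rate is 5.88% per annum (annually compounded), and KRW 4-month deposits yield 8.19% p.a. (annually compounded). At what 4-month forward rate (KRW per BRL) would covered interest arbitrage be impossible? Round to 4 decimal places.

T = 4/12 years.
BRL growth factor: (1 + 0.0588)^(4/12) = 1.019227918.
KRW accumulates by (1 + 0.0819)^(4/12) = 1.026586874.
CIP: F = S · (grow BRL)/(grow KRW) = 0.0028382 × 1.019227918/1.026586874 = 0.00281785473 BRL per KRW.
Quoted the other way: 1/0.00281785473 = 354.8799 KRW per BRL.

354.8799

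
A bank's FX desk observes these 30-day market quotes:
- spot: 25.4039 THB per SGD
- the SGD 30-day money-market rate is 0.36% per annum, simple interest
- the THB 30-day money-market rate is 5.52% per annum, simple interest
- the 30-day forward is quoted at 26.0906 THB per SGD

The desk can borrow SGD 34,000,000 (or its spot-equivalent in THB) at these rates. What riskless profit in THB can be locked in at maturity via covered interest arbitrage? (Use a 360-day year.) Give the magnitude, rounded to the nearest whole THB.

T = 30/360 years.
Invest the SGD and cover forward: 34,000,000 × 1.000300 × 26.0906 = THB 887,346,524.12.
Convert at spot and invest in THB: 34,000,000 × 25.4039 × 1.004600 = THB 867,705,769.96.
The quoted forward overvalues SGD, so borrow THB, buy SGD at spot, deposit the SGD at 0.36%, and sell the proceeds forward at 26.0906.
Profit = 887,346,524.12 − 867,705,769.96 = THB 19,640,754.

THB 19,640,754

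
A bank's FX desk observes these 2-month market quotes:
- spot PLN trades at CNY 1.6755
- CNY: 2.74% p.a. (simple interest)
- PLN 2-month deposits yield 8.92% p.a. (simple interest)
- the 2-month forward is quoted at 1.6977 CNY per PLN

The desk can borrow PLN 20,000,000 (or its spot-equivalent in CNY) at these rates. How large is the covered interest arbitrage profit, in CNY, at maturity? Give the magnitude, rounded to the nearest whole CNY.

T = 2/12 years.
Invest the PLN and cover forward: 20,000,000 × 1.0148666667 × 1.6977 = CNY 34,458,782.80.
Convert at spot and invest in CNY: 20,000,000 × 1.6755 × 1.0045666667 = CNY 33,663,029.00.
The quoted forward overvalues PLN, so borrow CNY, buy PLN at spot, deposit the PLN at 8.92%, and sell the proceeds forward at 1.6977.
Profit = 34,458,782.80 − 33,663,029.00 = CNY 795,754.

CNY 795,754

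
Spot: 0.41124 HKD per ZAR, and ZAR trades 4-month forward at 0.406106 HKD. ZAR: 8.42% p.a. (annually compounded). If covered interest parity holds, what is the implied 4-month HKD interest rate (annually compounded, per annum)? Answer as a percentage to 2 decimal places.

4.41%

T = 4/12 years.
By CIP, F/S equals the HKD-to-ZAR growth ratio: 0.406106/0.41124 = 0.9875158.
ZAR growth factor: (1 + 0.0842)^(4/12) = 1.0273138.
So the HKD growth factor = 1.0144886.
r = 1.0144886^(12/4) − 1 = 0.044099 → 4.41%.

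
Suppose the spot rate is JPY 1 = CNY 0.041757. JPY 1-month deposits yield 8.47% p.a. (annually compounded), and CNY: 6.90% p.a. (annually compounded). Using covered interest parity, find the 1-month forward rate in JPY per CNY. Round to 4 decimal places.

23.9772

T = 1/12 years.
CNY accumulates by (1 + 0.0690)^(1/12) = 1.00557579.
JPY growth factor: (1 + 0.0847)^(1/12) = 1.00679829.
Forward (CNY per JPY) = 0.041757 × 1.00557579 / 1.00679829 = 0.041706297.
Invert for JPY per CNY: 1 / 0.041706297 = 23.9772.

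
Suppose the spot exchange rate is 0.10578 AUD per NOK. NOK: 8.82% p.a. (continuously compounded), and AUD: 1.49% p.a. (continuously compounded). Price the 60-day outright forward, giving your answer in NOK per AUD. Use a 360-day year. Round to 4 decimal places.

9.5698

T = 60/360 years.
AUD accumulates by e^(0.0149×60/360) = 1.0024864.
NOK growth factor: e^(0.0882×60/360) = 1.0148086.
CIP: F = S · (grow AUD)/(grow NOK) = 0.10578 × 1.0024864/1.0148086 = 0.1044956 AUD per NOK.
Invert for NOK per AUD: 1 / 0.1044956 = 9.5698.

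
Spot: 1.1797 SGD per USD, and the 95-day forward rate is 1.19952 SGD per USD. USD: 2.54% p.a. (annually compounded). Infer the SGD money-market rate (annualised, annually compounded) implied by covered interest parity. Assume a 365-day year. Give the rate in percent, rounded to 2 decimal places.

9.32%

T = 95/365 years.
CIP gives F = S · g_SGD/g_USD, so g_SGD/g_USD = 1.19952/1.1797 = 1.0168009.
The USD side grows by (1 + 0.0254)^(95/365) = 1.0065498.
That pins the SGD growth at 1.0234607.
Annualise: 1.0234607^(365/95) − 1 = 0.093187 = 9.32%.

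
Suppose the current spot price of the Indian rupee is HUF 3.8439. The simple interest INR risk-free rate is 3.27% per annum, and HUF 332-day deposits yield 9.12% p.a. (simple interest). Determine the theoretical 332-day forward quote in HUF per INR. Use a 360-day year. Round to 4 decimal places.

4.0452

T = 332/360 years.
Growth of 1 HUF over T: 1 + 0.0912×332/360 = 1.0841067.
Growth of 1 INR over T: 1 + 0.0327×332/360 = 1.0301567.
CIP: F = S · (grow HUF)/(grow INR) = 3.8439 × 1.0841067/1.0301567 = 4.045208 HUF per INR.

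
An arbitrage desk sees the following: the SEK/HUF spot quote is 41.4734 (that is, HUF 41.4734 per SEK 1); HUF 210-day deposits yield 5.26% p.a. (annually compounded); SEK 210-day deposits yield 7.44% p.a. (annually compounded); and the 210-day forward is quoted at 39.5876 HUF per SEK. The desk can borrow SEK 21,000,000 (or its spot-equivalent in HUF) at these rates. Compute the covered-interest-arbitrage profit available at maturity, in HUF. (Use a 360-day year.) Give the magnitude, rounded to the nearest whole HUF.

HUF 30,499,688

T = 210/360 years.
Route A — deposit SEK, sell forward: 21,000,000 × 1.04274992305 × 39.5876 = HUF 866,879,303.93.
Route B — convert at spot, deposit HUF: 21,000,000 × 41.4734 × 1.03035519069 = HUF 897,378,992.28.
The quoted forward undervalues SEK, so borrow SEK, convert to HUF at spot, deposit the HUF at 5.26%, and buy SEK forward at 39.5876 to cover the loan.
The gap between the two covered legs is HUF 30,499,688.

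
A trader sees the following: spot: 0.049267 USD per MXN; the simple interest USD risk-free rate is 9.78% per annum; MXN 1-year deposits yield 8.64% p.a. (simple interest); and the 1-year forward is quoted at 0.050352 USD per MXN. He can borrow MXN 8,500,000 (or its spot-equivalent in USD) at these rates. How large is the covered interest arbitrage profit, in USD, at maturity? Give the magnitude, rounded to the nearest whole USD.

USD 5,245

T = 1 year.
Route A — deposit MXN, sell forward: 8,500,000 × 1.086400 × 0.050352 = USD 464,970.51.
Route B — convert at spot, deposit USD: 8,500,000 × 0.049267 × 1.097800 = USD 459,725.16.
The quoted forward overvalues MXN, so borrow USD, buy MXN at spot, deposit the MXN at 8.64%, and sell the proceeds forward at 0.050352.
Profit = 464,970.51 − 459,725.16 = USD 5,245.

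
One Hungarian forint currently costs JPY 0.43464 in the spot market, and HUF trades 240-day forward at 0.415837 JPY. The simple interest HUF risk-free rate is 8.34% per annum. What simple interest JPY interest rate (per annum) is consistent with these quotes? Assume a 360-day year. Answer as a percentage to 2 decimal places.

1.49%

T = 240/360 years.
By CIP, F/S equals the JPY-to-HUF growth ratio: 0.415837/0.43464 = 0.9567389.
The HUF side grows by 1 + 0.0834×240/360 = 1.055600.
So the JPY growth factor = 1.0099336.
r = (1.0099336 − 1)/(240/360) = 0.014900 → 1.49%.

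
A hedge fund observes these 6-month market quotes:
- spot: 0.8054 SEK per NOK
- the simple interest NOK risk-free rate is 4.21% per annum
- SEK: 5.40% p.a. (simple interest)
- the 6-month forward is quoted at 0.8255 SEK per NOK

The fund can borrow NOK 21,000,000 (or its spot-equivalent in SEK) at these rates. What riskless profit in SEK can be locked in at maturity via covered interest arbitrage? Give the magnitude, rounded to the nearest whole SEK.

SEK 330,350

T = 6/12 years.
Route A — deposit NOK, sell forward: 21,000,000 × 1.021050 × 0.8255 = SEK 17,700,412.28.
Route B — convert at spot, deposit SEK: 21,000,000 × 0.8054 × 1.027000 = SEK 17,370,061.80.
The quoted forward overvalues NOK, so borrow SEK, buy NOK at spot, deposit the NOK at 4.21%, and sell the proceeds forward at 0.8255.
The gap between the two covered legs is SEK 330,350.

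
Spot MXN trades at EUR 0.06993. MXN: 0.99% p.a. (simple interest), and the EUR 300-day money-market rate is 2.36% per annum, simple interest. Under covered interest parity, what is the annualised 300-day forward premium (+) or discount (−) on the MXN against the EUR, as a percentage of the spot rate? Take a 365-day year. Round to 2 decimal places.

T = 300/365 years.
CIP forward (EUR per MXN) = 0.06993 × 1.0193973/1.008137 = 0.07071108.
(F − S)/S ÷ T = (0.07071108 − 0.06993)/0.06993/(300/365) = 0.013590 → 1.36%.

+1.36%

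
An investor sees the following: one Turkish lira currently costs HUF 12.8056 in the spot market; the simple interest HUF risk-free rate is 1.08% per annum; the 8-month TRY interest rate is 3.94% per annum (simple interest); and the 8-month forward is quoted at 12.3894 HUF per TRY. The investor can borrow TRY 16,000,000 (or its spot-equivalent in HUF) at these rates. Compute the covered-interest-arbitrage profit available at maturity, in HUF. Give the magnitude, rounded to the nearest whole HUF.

HUF 2,927,553

T = 8/12 years.
Route A — deposit TRY, sell forward: 16,000,000 × 1.02626666667 × 12.3894 = HUF 203,437,251.84.
Route B — convert at spot, deposit HUF: 16,000,000 × 12.8056 × 1.007200 = HUF 206,364,805.12.
The quoted forward undervalues TRY, so borrow TRY, convert to HUF at spot, deposit the HUF at 1.08%, and buy TRY forward at 12.3894 to cover the loan.
Profit = 206,364,805.12 − 203,437,251.84 = HUF 2,927,553.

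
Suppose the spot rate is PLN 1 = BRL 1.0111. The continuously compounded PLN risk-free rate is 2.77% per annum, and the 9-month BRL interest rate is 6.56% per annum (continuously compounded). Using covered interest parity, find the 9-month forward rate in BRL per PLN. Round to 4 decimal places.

T = 9/12 years.
Growth of 1 BRL over T: e^(0.0656×9/12) = 1.0504304.
PLN growth factor: e^(0.0277×9/12) = 1.0209923.
Forward (BRL per PLN) = 1.0111 × 1.0504304 / 1.0209923 = 1.040253.

1.0403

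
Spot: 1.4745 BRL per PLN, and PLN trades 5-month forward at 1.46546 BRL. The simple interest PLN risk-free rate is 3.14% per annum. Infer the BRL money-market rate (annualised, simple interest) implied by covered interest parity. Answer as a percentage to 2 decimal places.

T = 5/12 years.
By CIP, F/S equals the BRL-to-PLN growth ratio: 1.46546/1.4745 = 0.9938691.
The PLN side grows by 1 + 0.0314×5/12 = 1.0130833.
That pins the BRL growth at 1.0068722.
(1.0068722 − 1)/T = 0.016493, i.e. 1.65%.

1.65%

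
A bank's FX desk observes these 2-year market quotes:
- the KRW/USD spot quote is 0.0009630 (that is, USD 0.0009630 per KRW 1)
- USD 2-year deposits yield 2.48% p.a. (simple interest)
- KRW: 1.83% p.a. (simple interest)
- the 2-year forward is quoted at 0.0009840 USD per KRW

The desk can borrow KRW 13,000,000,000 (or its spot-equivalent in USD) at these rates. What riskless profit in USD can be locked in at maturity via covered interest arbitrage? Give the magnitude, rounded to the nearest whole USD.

T = 2 years.
Invest the KRW and cover forward: 13,000,000,000 × 1.036600 × 0.0009840 = USD 13,260,187.20.
Convert at spot and invest in USD: 13,000,000,000 × 0.0009630 × 1.049600 = USD 13,139,942.40.
The quoted forward overvalues KRW, so borrow USD, buy KRW at spot, deposit the KRW at 1.83%, and sell the proceeds forward at 0.0009840.
Profit = 13,260,187.20 − 13,139,942.40 = USD 120,245.

USD 120,245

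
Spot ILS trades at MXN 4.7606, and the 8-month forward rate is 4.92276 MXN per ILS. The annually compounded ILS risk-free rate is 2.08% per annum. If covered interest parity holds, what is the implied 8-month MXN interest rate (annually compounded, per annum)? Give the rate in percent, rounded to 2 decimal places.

7.34%

T = 8/12 years.
CIP gives F = S · g_MXN/g_ILS, so g_MXN/g_ILS = 4.92276/4.7606 = 1.0340629.
The ILS side grows by (1 + 0.0208)^(8/12) = 1.013819.
That pins the MXN growth at 1.0483526.
r = 1.0483526^(12/8) − 1 = 0.073399 → 7.34%.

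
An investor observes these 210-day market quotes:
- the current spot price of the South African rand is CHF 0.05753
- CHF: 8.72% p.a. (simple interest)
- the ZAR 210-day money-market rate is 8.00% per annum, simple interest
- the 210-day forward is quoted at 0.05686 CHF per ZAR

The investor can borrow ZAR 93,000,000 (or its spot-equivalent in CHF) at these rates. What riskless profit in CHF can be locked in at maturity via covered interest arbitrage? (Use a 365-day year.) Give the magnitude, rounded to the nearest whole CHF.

T = 210/365 years.
Keep in ZAR, deliver into the forward: 93,000,000·1.046027397·0.05686 = CHF 5,531,371.95.
Swap to CHF now, deposit: 93,000,000·0.05753·1.050169863 = CHF 5,618,713.32.
The quoted forward undervalues ZAR, so borrow ZAR, convert to CHF at spot, deposit the CHF at 8.72%, and buy ZAR forward at 0.05686 to cover the loan.
Arbitrage profit = |5,531,371.95 − 5,618,713.32| = CHF 87,341.

CHF 87,341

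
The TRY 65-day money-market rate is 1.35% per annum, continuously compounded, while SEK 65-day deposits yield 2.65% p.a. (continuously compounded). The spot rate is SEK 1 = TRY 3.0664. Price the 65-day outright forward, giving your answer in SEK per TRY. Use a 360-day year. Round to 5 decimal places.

0.32688

T = 65/360 years.
Growth of 1 TRY over T: e^(0.0135×65/360) = 1.0024405.
SEK accumulates by e^(0.0265×65/360) = 1.0047962.
Forward (TRY per SEK) = 3.0664 × 1.0024405 / 1.0047962 = 3.059211.
Quoted the other way: 1/3.059211 = 0.32688 SEK per TRY.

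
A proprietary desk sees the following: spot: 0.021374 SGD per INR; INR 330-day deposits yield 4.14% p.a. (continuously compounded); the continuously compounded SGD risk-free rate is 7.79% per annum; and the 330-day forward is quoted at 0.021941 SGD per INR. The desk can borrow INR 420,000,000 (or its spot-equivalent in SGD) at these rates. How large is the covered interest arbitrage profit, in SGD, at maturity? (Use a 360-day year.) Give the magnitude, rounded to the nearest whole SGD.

T = 330/360 years.
Keep in INR, deliver into the forward: 420,000,000·1.038679298·0.021941 = SGD 9,571,658.24.
Swap to SGD now, deposit: 420,000,000·0.021374·1.074019694 = SGD 9,641,560.71.
The quoted forward undervalues INR, so borrow INR, convert to SGD at spot, deposit the SGD at 7.79%, and buy INR forward at 0.021941 to cover the loan.
The gap between the two covered legs is SGD 69,902.

SGD 69,902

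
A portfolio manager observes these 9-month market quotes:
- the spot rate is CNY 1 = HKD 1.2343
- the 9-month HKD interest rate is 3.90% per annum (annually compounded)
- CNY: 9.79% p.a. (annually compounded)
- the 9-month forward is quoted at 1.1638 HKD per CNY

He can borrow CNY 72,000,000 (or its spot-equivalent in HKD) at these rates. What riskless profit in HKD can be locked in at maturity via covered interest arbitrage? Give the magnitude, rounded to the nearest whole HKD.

HKD 1,582,800

T = 9/12 years.
Keep in CNY, deliver into the forward: 72,000,000·1.0725612162·1.1638 = HKD 89,873,765.53.
Swap to HKD now, deposit: 72,000,000·1.2343·1.0291096738 = HKD 91,456,565.07.
The quoted forward undervalues CNY, so borrow CNY, convert to HKD at spot, deposit the HKD at 3.90%, and buy CNY forward at 1.1638 to cover the loan.
Arbitrage profit = |89,873,765.53 − 91,456,565.07| = HKD 1,582,800.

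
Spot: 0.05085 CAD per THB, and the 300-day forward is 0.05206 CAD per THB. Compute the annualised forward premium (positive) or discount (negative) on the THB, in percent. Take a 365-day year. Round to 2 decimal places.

+2.90%

T = 300/365 years.
THB trades forward at +2.37955% vs spot over the period.
×(1/T) gives 2.90% p.a.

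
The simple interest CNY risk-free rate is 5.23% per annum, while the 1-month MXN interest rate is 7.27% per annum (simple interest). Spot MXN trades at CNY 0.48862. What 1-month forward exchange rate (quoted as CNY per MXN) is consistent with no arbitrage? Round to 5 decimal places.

0.48779

T = 1/12 years.
CNY growth factor: 1 + 0.0523×1/12 = 1.0043583.
Growth of 1 MXN over T: 1 + 0.0727×1/12 = 1.0060583.
CIP: F = S · (grow CNY)/(grow MXN) = 0.48862 × 1.0043583/1.0060583 = 0.4877943 CNY per MXN.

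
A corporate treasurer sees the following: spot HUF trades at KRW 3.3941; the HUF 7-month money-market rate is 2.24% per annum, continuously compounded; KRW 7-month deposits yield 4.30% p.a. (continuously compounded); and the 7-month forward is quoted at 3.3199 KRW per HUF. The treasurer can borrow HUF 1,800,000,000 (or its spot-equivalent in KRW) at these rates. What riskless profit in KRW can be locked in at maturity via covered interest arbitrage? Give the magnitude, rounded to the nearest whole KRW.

KRW 210,145,290

T = 7/12 years.
Route A — deposit HUF, sell forward: 1,800,000,000 × 1.013152408602 × 3.3199 = KRW 6,054,416,426.37.
Route B — convert at spot, deposit KRW: 1,800,000,000 × 3.3941 × 1.025400567011 = KRW 6,264,561,716.09.
The quoted forward undervalues HUF, so borrow HUF, convert to KRW at spot, deposit the KRW at 4.30%, and buy HUF forward at 3.3199 to cover the loan.
Arbitrage profit = |6,054,416,426.37 − 6,264,561,716.09| = KRW 210,145,290.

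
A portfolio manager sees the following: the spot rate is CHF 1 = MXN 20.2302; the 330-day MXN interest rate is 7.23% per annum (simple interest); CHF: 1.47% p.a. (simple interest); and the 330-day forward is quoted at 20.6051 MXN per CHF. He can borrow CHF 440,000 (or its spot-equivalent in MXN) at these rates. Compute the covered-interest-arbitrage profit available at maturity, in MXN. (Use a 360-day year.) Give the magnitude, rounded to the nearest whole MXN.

T = 330/360 years.
Route A — deposit CHF, sell forward: 440,000 × 1.013475 × 20.6051 = MXN 9,188,411.64.
Route B — convert at spot, deposit MXN: 440,000 × 20.2302 × 1.066275 = MXN 9,491,220.86.
The quoted forward undervalues CHF, so borrow CHF, convert to MXN at spot, deposit the MXN at 7.23%, and buy CHF forward at 20.6051 to cover the loan.
Arbitrage profit = |9,188,411.64 − 9,491,220.86| = MXN 302,809.

MXN 302,809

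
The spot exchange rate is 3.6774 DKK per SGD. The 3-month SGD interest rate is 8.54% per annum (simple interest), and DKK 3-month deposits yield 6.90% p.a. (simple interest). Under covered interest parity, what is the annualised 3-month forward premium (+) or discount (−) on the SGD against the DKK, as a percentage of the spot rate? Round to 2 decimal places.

-1.61%

T = 3/12 years.
CIP forward (DKK per SGD) = 3.6774 × 1.017250/1.021350 = 3.6626378.
(F − S)/S ÷ T = (3.6626378 − 3.6774)/3.6774/(3/12) = -0.016057 → -1.61%.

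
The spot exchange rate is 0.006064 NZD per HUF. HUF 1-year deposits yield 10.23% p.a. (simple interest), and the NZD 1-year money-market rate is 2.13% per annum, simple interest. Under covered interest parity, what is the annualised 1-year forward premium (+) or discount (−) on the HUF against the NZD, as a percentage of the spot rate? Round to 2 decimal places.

-7.35%

T = 1 year.
CIP forward (NZD per HUF) = 0.006064 × 1.021300/1.102300 = 0.005618401.
(F − S)/S ÷ T = (0.005618401 − 0.006064)/0.006064/1 = -0.073483 → -7.35%.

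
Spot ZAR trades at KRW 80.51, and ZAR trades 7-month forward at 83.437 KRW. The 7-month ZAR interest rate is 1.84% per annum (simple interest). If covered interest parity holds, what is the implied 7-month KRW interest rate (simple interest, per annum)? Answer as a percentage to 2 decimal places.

8.14%

T = 7/12 years.
F/S = 83.437/80.51 = 1.0363557 = (growth of KRW) / (growth of ZAR).
The ZAR side grows by 1 + 0.0184×7/12 = 1.0107333.
Hence g_KRW = 1.0474792.
(1.0474792 − 1)/T = 0.081393, i.e. 8.14%.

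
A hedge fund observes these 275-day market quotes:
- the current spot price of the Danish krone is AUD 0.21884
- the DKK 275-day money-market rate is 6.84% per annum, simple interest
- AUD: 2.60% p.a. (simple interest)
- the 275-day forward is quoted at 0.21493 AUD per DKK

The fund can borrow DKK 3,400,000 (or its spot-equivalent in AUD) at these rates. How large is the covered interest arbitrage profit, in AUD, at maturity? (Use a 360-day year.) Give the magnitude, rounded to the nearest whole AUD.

AUD 10,111

T = 275/360 years.
Invest the DKK and cover forward: 3,400,000 × 1.052250 × 0.21493 = AUD 768,944.31.
Convert at spot and invest in AUD: 3,400,000 × 0.21884 × 1.01986111 = AUD 758,833.78.
The quoted forward overvalues DKK, so borrow AUD, buy DKK at spot, deposit the DKK at 6.84%, and sell the proceeds forward at 0.21493.
Profit = 768,944.31 − 758,833.78 = AUD 10,111.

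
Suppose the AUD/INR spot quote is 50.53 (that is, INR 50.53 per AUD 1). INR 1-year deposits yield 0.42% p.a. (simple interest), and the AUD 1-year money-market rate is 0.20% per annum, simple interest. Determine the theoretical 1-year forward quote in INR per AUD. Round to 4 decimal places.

T = 1 year.
INR accumulates by 1 + 0.0042×1 = 1.004200.
Growth of 1 AUD over T: 1 + 0.0020×1 = 1.002000.
Forward (INR per AUD) = 50.53 × 1.004200 / 1.002000 = 50.640944.

50.6409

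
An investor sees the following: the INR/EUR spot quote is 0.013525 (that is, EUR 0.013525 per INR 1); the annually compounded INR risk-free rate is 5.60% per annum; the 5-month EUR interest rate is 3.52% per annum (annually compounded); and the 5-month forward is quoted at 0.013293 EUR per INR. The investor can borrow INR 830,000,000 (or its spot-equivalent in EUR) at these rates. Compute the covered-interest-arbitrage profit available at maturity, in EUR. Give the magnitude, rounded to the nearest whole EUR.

EUR 102,189

T = 5/12 years.
Route A — deposit INR, sell forward: 830,000,000 × 1.0229630945 × 0.013293 = EUR 11,286,546.18.
Route B — convert at spot, deposit EUR: 830,000,000 × 0.013525 × 1.0145188243 = EUR 11,388,734.69.
The quoted forward undervalues INR, so borrow INR, convert to EUR at spot, deposit the EUR at 3.52%, and buy INR forward at 0.013293 to cover the loan.
Arbitrage profit = |11,286,546.18 − 11,388,734.69| = EUR 102,189.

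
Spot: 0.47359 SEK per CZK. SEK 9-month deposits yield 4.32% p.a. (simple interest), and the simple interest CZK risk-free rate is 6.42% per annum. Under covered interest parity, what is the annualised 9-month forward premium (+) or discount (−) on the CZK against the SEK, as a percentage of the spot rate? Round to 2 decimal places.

-2.00%

T = 9/12 years.
CIP forward (SEK per CZK) = 0.47359 × 1.032400/1.048150 = 0.46647361.
Annualised premium = (F − S)/S × (1/T) = (0.46647361 − 0.47359)/0.47359 ÷ (9/12) = -2.00%.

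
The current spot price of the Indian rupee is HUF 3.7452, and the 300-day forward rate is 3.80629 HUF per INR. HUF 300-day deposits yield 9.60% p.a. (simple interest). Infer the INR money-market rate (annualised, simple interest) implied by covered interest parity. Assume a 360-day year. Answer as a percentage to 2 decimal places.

7.52%

T = 300/360 years.
CIP gives F = S · g_HUF/g_INR, so g_HUF/g_INR = 3.80629/3.7452 = 1.0163115.
The HUF side grows by 1 + 0.0960×300/360 = 1.080000.
Hence g_INR = 1.0626663.
(1.0626663 − 1)/T = 0.075200, i.e. 7.52%.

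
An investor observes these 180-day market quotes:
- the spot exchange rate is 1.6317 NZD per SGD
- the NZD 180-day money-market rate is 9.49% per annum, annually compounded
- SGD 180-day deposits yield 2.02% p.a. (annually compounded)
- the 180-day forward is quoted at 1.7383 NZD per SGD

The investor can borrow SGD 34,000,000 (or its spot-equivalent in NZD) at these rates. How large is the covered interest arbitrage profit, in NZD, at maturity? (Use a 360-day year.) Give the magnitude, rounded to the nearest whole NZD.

NZD 1,645,582

T = 180/360 years.
Route A — deposit SGD, sell forward: 34,000,000 × 1.0100495037 × 1.7383 = NZD 59,696,147.78.
Route B — convert at spot, deposit NZD: 34,000,000 × 1.6317 × 1.0463746939 = NZD 58,050,565.99.
The quoted forward overvalues SGD, so borrow NZD, buy SGD at spot, deposit the SGD at 2.02%, and sell the proceeds forward at 1.7383.
Profit = 59,696,147.78 − 58,050,565.99 = NZD 1,645,582.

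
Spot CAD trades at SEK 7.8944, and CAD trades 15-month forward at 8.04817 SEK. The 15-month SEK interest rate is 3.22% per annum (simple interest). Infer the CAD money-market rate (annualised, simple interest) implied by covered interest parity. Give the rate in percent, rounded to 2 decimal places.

1.63%

T = 15/12 years.
CIP gives F = S · g_SEK/g_CAD, so g_SEK/g_CAD = 8.04817/7.8944 = 1.0194784.
The SEK side grows by 1 + 0.0322×15/12 = 1.040250.
Hence g_CAD = 1.0203747.
r = (1.0203747 − 1)/(15/12) = 0.016300 → 1.63%.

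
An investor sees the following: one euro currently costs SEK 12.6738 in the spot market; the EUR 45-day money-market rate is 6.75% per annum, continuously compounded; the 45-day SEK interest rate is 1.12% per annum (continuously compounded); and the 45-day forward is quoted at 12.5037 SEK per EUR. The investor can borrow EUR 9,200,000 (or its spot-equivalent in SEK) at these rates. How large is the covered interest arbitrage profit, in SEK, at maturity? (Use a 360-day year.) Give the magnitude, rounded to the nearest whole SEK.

T = 45/360 years.
Route A — deposit EUR, sell forward: 9,200,000 × 1.00847319603 × 12.5037 = SEK 116,008,745.97.
Route B — convert at spot, deposit SEK: 9,200,000 × 12.6738 × 1.00140098046 = SEK 116,762,312.86.
The quoted forward undervalues EUR, so borrow EUR, convert to SEK at spot, deposit the SEK at 1.12%, and buy EUR forward at 12.5037 to cover the loan.
The gap between the two covered legs is SEK 753,567.

SEK 753,567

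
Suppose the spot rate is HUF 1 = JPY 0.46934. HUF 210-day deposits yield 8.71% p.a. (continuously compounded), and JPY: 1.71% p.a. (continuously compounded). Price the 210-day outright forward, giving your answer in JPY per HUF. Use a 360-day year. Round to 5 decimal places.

T = 210/360 years.
JPY accumulates by e^(0.0171×210/360) = 1.0100249.
HUF growth factor: e^(0.0871×210/360) = 1.0521212.
CIP: F = S · (grow JPY)/(grow HUF) = 0.46934 × 1.0100249/1.0521212 = 0.4505613 JPY per HUF.

0.45056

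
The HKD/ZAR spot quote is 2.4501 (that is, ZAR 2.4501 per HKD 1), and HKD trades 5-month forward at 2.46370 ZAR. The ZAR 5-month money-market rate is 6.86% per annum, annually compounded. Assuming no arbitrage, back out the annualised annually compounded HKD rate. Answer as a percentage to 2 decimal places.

T = 5/12 years.
F/S = 2.4637/2.4501 = 1.0055508 = (growth of ZAR) / (growth of HKD).
ZAR growth factor: (1 + 0.0686)^(5/12) = 1.0280313.
That pins the HKD growth at 1.0223564.
Annualise: 1.0223564^(12/5) − 1 = 0.054498 = 5.45%.

5.45%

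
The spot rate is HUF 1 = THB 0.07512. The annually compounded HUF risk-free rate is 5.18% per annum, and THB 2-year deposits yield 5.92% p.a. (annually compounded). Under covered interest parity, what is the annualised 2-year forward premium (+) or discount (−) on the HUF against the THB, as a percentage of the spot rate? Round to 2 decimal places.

T = 2 years.
F = S · g_THB/g_HUF = 0.07512 × 1.1219046/1.1062832 = 0.07618074.
Annualised premium = (F − S)/S × (1/T) = (0.07618074 − 0.07512)/0.07512 ÷ 2 = 0.71%.

+0.71%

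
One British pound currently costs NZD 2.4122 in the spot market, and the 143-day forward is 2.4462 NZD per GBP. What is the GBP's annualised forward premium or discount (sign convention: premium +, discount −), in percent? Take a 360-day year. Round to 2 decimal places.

T = 143/360 years.
(F − S)/S = (2.4462 − 2.4122)/2.4122 = 0.0140950.
×(1/T) gives 3.55% p.a.

+3.55%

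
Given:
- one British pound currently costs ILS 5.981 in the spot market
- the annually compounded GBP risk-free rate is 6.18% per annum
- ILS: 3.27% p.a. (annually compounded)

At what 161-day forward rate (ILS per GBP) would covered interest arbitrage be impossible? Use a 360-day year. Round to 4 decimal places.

5.9071

T = 161/360 years.
ILS accumulates by (1 + 0.0327)^(161/360) = 1.0144942.
Growth of 1 GBP over T: (1 + 0.0618)^(161/360) = 1.0271808.
Forward (ILS per GBP) = 5.981 × 1.0144942 / 1.0271808 = 5.907129.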